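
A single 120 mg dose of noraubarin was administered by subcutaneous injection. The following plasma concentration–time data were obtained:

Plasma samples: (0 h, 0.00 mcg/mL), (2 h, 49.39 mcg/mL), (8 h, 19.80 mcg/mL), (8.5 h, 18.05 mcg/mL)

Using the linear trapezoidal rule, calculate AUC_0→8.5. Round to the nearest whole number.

Trapezoidal AUC_0→8.5:
  [0→2]: (0.00+49.39)/2 × 2 = 49.39
  [2→8]: (49.39+19.80)/2 × 6 = 207.57
  [8→8.5]: (19.80+18.05)/2 × 0.5 = 9.4625
  Sum = 266.4225 mcg/mL·h

AUC = 266 mcg/mL·h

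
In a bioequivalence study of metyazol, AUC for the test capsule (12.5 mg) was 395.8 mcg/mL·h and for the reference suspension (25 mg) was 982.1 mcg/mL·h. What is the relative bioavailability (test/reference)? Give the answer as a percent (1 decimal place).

F_rel = (AUC_test/D_test) / (AUC_ref/D_ref)
      = (395.8/12.5) / (982.1/25)
      = 31.664 / 39.284 = 0.8060 = 80.60%

F_rel = 80.6%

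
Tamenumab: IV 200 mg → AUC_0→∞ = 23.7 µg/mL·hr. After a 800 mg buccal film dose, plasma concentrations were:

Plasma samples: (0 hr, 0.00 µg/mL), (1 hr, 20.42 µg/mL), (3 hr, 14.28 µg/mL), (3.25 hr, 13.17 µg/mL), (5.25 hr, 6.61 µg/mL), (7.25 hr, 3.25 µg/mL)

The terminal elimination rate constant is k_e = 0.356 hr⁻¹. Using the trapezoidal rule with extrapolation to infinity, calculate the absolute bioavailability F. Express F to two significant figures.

Trapezoidal AUC_0→7.25 (buccal film):
  [0→1]: (0.00+20.42)/2 × 1 = 10.21
  [1→3]: (20.42+14.28)/2 × 2 = 34.7
  [3→3.25]: (14.28+13.17)/2 × 0.25 = 3.43125
  [3.25→5.25]: (13.17+6.61)/2 × 2 = 19.78
  [5.25→7.25]: (6.61+3.25)/2 × 2 = 9.86
  Sum = 77.98125 µg/mL·hr
Tail: C_last/k_e = 3.25/0.356 = 9.129
AUC_0→∞ (buccal film) = 77.98125 + 9.129 = 87.11025 µg/mL·hr
F = (AUC_ev/D_ev)/(AUC_iv/D_iv) = (87.11025/800)/(23.7/200) = 0.108888/0.1185 = 0.9189

F = 0.92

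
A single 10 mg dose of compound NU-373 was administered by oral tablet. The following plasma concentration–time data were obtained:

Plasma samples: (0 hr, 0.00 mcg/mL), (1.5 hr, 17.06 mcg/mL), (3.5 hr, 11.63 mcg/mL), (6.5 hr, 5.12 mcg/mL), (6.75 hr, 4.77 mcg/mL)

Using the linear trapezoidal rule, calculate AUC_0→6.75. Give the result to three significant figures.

Trapezoidal AUC_0→6.75:
  [0→1.5]: (0.00+17.06)/2 × 1.5 = 12.795
  [1.5→3.5]: (17.06+11.63)/2 × 2 = 28.69
  [3.5→6.5]: (11.63+5.12)/2 × 3 = 25.125
  [6.5→6.75]: (5.12+4.77)/2 × 0.25 = 1.23625
  Sum = 67.84625 mcg/mL·hr

AUC = 67.8 mcg/mL·hr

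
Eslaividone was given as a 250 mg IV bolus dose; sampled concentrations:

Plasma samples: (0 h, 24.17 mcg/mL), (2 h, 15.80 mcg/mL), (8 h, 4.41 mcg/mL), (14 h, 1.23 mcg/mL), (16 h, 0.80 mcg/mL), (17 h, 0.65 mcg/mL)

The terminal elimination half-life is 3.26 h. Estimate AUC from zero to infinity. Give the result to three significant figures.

Trapezoidal AUC_0→17:
  [0→2]: (24.17+15.80)/2 × 2 = 39.97
  [2→8]: (15.80+4.41)/2 × 6 = 60.63
  [8→14]: (4.41+1.23)/2 × 6 = 16.92
  [14→16]: (1.23+0.80)/2 × 2 = 2.03
  [16→17]: (0.80+0.65)/2 × 1 = 0.725
  Sum = 120.275 mcg/mL·h
k_e = ln2 / t½ = 0.693147 / 3.26 = 0.2126 h^-1
Extrapolated tail: C_last / k_e = 0.65 / 0.2126 = 3.057
AUC_0→∞ = 120.275 + 3.057 = 123.332 mcg/mL·h

AUC = 123 mcg/mL·h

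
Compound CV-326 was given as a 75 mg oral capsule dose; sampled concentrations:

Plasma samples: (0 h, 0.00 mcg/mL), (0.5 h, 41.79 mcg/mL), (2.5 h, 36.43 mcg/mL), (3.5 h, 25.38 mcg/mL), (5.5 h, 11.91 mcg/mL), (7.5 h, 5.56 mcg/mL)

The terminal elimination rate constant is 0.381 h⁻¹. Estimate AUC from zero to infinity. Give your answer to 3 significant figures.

Trapezoidal AUC_0→7.5:
  [0→0.5]: (0.00+41.79)/2 × 0.5 = 10.4475
  [0.5→2.5]: (41.79+36.43)/2 × 2 = 78.22
  [2.5→3.5]: (36.43+25.38)/2 × 1 = 30.905
  [3.5→5.5]: (25.38+11.91)/2 × 2 = 37.29
  [5.5→7.5]: (11.91+5.56)/2 × 2 = 17.47
  Sum = 174.3325 mcg/mL·h
Extrapolated tail: C_last / k_e = 5.56 / 0.381 = 14.593
AUC_0→∞ = 174.3325 + 14.593 = 188.9255 mcg/mL·h

AUC = 189 mcg/mL·h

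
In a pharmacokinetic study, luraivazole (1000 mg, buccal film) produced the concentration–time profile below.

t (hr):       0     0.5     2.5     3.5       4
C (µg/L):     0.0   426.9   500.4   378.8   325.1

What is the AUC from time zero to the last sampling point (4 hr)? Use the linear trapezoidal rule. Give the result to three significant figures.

Trapezoidal AUC_0→4:
  [0→0.5]: (0.0+426.9)/2 × 0.5 = 106.725
  [0.5→2.5]: (426.9+500.4)/2 × 2 = 927.3
  [2.5→3.5]: (500.4+378.8)/2 × 1 = 439.6
  [3.5→4]: (378.8+325.1)/2 × 0.5 = 175.975
  Sum = 1649.6 µg/L·hr

AUC = 1650 µg/L·hr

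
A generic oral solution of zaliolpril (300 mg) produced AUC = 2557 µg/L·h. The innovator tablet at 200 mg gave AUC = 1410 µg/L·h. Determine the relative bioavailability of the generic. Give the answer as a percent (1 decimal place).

F_rel = 120.9%

F_rel = (AUC_test/D_test) / (AUC_ref/D_ref)
      = (2557/300) / (1410/200)
      = 8.52333 / 7.05 = 1.2090 = 120.90%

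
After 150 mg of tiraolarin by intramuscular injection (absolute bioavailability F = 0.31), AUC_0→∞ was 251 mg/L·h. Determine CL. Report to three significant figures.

CL = 0.185 L/h

CL = F × Dose / AUC_0→∞
   = 0.31 × 150 / 251 = 0.185259 L/h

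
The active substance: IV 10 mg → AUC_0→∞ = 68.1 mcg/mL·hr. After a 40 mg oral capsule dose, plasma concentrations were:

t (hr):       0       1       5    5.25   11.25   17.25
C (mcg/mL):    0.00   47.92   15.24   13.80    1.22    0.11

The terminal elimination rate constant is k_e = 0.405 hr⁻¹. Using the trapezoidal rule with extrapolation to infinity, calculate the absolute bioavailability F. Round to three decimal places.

F = 0.746

Trapezoidal AUC_0→17.25 (oral capsule):
  [0→1]: (0.00+47.92)/2 × 1 = 23.96
  [1→5]: (47.92+15.24)/2 × 4 = 126.32
  [5→5.25]: (15.24+13.80)/2 × 0.25 = 3.63
  [5.25→11.25]: (13.80+1.22)/2 × 6 = 45.06
  [11.25→17.25]: (1.22+0.11)/2 × 6 = 3.99
  Sum = 202.96 mcg/mL·hr
Tail: C_last/k_e = 0.11/0.405 = 0.272
AUC_0→∞ (oral capsule) = 202.96 + 0.272 = 203.232 mcg/mL·hr
F = (AUC_ev/D_ev)/(AUC_iv/D_iv) = (203.232/40)/(68.1/10) = 5.0808/6.81 = 0.7461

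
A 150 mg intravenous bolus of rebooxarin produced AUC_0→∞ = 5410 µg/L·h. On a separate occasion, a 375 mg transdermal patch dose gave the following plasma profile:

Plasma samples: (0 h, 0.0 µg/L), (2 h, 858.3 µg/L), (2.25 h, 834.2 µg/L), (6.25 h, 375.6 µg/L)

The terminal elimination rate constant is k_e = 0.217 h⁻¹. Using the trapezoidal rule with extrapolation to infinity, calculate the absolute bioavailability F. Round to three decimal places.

Trapezoidal AUC_0→6.25 (transdermal patch):
  [0→2]: (0.0+858.3)/2 × 2 = 858.3
  [2→2.25]: (858.3+834.2)/2 × 0.25 = 211.5625
  [2.25→6.25]: (834.2+375.6)/2 × 4 = 2419.6
  Sum = 3489.4625 µg/L·h
Tail: C_last/k_e = 375.6/0.217 = 1730.876
AUC_0→∞ (transdermal patch) = 3489.4625 + 1730.876 = 5220.3385 µg/L·h
F = (AUC_ev/D_ev)/(AUC_iv/D_iv) = (5220.3385/375)/(5410/150) = 13.9209/36.0667 = 0.3860

F = 0.386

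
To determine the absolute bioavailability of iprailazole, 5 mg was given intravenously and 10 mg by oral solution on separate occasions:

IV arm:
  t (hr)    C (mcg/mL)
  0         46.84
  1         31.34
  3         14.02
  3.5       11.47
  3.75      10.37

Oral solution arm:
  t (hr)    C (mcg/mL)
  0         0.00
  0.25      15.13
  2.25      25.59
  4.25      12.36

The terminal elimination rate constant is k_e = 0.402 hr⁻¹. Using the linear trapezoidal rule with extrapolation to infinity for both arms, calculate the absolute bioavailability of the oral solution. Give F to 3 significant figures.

Trapezoidal AUC_0→3.75 (IV):
  [0→1]: (46.84+31.34)/2 × 1 = 39.09
  [1→3]: (31.34+14.02)/2 × 2 = 45.36
  [3→3.5]: (14.02+11.47)/2 × 0.5 = 6.3725
  [3.5→3.75]: (11.47+10.37)/2 × 0.25 = 2.73
  Sum = 93.5525 mcg/mL·hr
IV tail: 10.37/0.402 = 25.796; AUC_iv,0→∞ = 93.5525 + 25.796 = 119.3485 mcg/mL·hr
Trapezoidal AUC_0→4.25 (oral solution):
  [0→0.25]: (0.00+15.13)/2 × 0.25 = 1.89125
  [0.25→2.25]: (15.13+25.59)/2 × 2 = 40.72
  [2.25→4.25]: (25.59+12.36)/2 × 2 = 37.95
  Sum = 80.56125 mcg/mL·hr
oral solution tail: 12.36/0.402 = 30.746; AUC_ev,0→∞ = 80.56125 + 30.746 = 111.30725 mcg/mL·hr
F = (AUC_ev/D_ev)/(AUC_iv/D_iv) = (111.30725/10)/(119.3485/5) = 11.130725/23.8697 = 0.4663

F = 0.466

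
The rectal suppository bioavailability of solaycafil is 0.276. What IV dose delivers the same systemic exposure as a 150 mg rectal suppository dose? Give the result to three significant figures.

Systemic exposure from an extravascular dose = F × D_ev, so the equivalent IV dose is F × D_ev.
D_iv = F × D_ev = 0.276 × 150 = 41.4 mg

D_iv = 41.4 mg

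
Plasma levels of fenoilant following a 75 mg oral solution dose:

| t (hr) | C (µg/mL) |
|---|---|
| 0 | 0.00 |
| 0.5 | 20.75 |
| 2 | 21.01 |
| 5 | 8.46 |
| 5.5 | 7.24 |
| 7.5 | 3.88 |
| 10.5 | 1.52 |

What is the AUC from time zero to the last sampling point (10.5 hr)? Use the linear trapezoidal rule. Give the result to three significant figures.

AUC = 104 µg/mL·hr

Trapezoidal AUC_0→10.5:
  [0→0.5]: (0.00+20.75)/2 × 0.5 = 5.1875
  [0.5→2]: (20.75+21.01)/2 × 1.5 = 31.32
  [2→5]: (21.01+8.46)/2 × 3 = 44.205
  [5→5.5]: (8.46+7.24)/2 × 0.5 = 3.925
  [5.5→7.5]: (7.24+3.88)/2 × 2 = 11.12
  [7.5→10.5]: (3.88+1.52)/2 × 3 = 8.1
  Sum = 103.8575 µg/mL·hr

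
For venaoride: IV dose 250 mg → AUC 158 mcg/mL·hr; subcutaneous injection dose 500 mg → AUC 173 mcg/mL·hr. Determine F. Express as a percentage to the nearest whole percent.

F = (AUC_ev / D_ev) / (AUC_iv / D_iv)
  = (173/500) / (158/250)
  = 0.346 / 0.632 = 0.5475
  = 54.75%

F = 55%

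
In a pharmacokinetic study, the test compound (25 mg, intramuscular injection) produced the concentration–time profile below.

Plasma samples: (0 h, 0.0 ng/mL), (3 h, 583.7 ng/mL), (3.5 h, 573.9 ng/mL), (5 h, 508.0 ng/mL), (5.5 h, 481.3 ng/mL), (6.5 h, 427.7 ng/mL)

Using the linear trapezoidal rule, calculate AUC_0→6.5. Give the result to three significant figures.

AUC = 2680 ng/mL·h

Trapezoidal AUC_0→6.5:
  [0→3]: (0.0+583.7)/2 × 3 = 875.55
  [3→3.5]: (583.7+573.9)/2 × 0.5 = 289.4
  [3.5→5]: (573.9+508.0)/2 × 1.5 = 811.425
  [5→5.5]: (508.0+481.3)/2 × 0.5 = 247.325
  [5.5→6.5]: (481.3+427.7)/2 × 1 = 454.5
  Sum = 2678.2 ng/mL·h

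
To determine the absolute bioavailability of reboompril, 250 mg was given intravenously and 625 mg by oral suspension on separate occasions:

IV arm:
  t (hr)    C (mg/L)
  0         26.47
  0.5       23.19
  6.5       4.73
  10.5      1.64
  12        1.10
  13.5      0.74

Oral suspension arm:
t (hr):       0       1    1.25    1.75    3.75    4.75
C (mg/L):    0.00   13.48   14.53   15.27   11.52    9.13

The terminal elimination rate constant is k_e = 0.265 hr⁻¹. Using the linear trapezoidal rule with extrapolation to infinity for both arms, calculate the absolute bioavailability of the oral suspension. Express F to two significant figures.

Trapezoidal AUC_0→13.5 (IV):
  [0→0.5]: (26.47+23.19)/2 × 0.5 = 12.415
  [0.5→6.5]: (23.19+4.73)/2 × 6 = 83.76
  [6.5→10.5]: (4.73+1.64)/2 × 4 = 12.74
  [10.5→12]: (1.64+1.10)/2 × 1.5 = 2.055
  [12→13.5]: (1.10+0.74)/2 × 1.5 = 1.38
  Sum = 112.35 mg/L·hr
IV tail: 0.74/0.265 = 2.792; AUC_iv,0→∞ = 112.35 + 2.792 = 115.142 mg/L·hr
Trapezoidal AUC_0→4.75 (oral suspension):
  [0→1]: (0.00+13.48)/2 × 1 = 6.74
  [1→1.25]: (13.48+14.53)/2 × 0.25 = 3.50125
  [1.25→1.75]: (14.53+15.27)/2 × 0.5 = 7.45
  [1.75→3.75]: (15.27+11.52)/2 × 2 = 26.79
  [3.75→4.75]: (11.52+9.13)/2 × 1 = 10.325
  Sum = 54.80625 mg/L·hr
oral suspension tail: 9.13/0.265 = 34.453; AUC_ev,0→∞ = 54.80625 + 34.453 = 89.25925 mg/L·hr
F = (AUC_ev/D_ev)/(AUC_iv/D_iv) = (89.25925/625)/(115.142/250) = 0.1428148/0.460568 = 0.3101

F = 0.31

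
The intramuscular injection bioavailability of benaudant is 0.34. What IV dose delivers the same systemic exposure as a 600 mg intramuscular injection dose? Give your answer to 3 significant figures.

D_iv = 204 mg

Systemic exposure from an extravascular dose = F × D_ev, so the equivalent IV dose is F × D_ev.
D_iv = F × D_ev = 0.34 × 600 = 204 mg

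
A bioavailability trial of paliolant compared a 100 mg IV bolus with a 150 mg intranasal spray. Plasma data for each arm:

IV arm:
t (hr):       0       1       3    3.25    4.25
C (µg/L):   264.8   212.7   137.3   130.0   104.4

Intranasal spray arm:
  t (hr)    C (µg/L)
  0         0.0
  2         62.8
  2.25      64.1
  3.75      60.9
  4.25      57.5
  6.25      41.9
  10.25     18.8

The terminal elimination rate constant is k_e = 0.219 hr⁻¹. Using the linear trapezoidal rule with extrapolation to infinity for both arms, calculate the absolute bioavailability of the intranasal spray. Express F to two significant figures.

Trapezoidal AUC_0→4.25 (IV):
  [0→1]: (264.8+212.7)/2 × 1 = 238.75
  [1→3]: (212.7+137.3)/2 × 2 = 350.0
  [3→3.25]: (137.3+130.0)/2 × 0.25 = 33.4125
  [3.25→4.25]: (130.0+104.4)/2 × 1 = 117.2
  Sum = 739.3625 µg/L·hr
IV tail: 104.4/0.219 = 476.712; AUC_iv,0→∞ = 739.3625 + 476.712 = 1216.0745 µg/L·hr
Trapezoidal AUC_0→10.25 (intranasal spray):
  [0→2]: (0.0+62.8)/2 × 2 = 62.8
  [2→2.25]: (62.8+64.1)/2 × 0.25 = 15.8625
  [2.25→3.75]: (64.1+60.9)/2 × 1.5 = 93.75
  [3.75→4.25]: (60.9+57.5)/2 × 0.5 = 29.6
  [4.25→6.25]: (57.5+41.9)/2 × 2 = 99.4
  [6.25→10.25]: (41.9+18.8)/2 × 4 = 121.4
  Sum = 422.8125 µg/L·hr
intranasal spray tail: 18.8/0.219 = 85.845; AUC_ev,0→∞ = 422.8125 + 85.845 = 508.6575 µg/L·hr
F = (AUC_ev/D_ev)/(AUC_iv/D_iv) = (508.6575/150)/(1216.0745/100) = 3.39105/12.160745 = 0.2789

F = 0.28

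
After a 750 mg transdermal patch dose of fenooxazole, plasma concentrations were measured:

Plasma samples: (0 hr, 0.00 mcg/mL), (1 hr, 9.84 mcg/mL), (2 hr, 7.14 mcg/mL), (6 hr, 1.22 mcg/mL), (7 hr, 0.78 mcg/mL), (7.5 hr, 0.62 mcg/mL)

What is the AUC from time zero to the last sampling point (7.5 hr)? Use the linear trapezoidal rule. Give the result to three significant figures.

Trapezoidal AUC_0→7.5:
  [0→1]: (0.00+9.84)/2 × 1 = 4.92
  [1→2]: (9.84+7.14)/2 × 1 = 8.49
  [2→6]: (7.14+1.22)/2 × 4 = 16.72
  [6→7]: (1.22+0.78)/2 × 1 = 1.0
  [7→7.5]: (0.78+0.62)/2 × 0.5 = 0.35
  Sum = 31.48 mcg/mL·hr

AUC = 31.5 mcg/mL·hr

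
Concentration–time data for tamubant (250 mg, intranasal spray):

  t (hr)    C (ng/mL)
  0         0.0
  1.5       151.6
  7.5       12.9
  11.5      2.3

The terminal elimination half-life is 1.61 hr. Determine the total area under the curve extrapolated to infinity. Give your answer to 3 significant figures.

Trapezoidal AUC_0→11.5:
  [0→1.5]: (0.0+151.6)/2 × 1.5 = 113.7
  [1.5→7.5]: (151.6+12.9)/2 × 6 = 493.5
  [7.5→11.5]: (12.9+2.3)/2 × 4 = 30.4
  Sum = 637.6 ng/mL·hr
k_e = ln2 / t½ = 0.693147 / 1.61 = 0.4305 hr^-1
Extrapolated tail: C_last / k_e = 2.3 / 0.4305 = 5.343
AUC_0→∞ = 637.6 + 5.343 = 642.943 ng/mL·hr

AUC = 643 ng/mL·hr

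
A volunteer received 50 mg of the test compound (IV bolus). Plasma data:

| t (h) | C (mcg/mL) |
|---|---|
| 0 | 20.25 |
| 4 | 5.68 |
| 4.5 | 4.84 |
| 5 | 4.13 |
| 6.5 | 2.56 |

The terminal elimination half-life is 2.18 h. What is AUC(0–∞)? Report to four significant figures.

AUC = 69.80 mcg/mL·h

Trapezoidal AUC_0→6.5:
  [0→4]: (20.25+5.68)/2 × 4 = 51.86
  [4→4.5]: (5.68+4.84)/2 × 0.5 = 2.63
  [4.5→5]: (4.84+4.13)/2 × 0.5 = 2.2425
  [5→6.5]: (4.13+2.56)/2 × 1.5 = 5.0175
  Sum = 61.75 mcg/mL·h
k_e = ln2 / t½ = 0.693147 / 2.18 = 0.3180 h^-1
Extrapolated tail: C_last / k_e = 2.56 / 0.318 = 8.050
AUC_0→∞ = 61.75 + 8.050 = 69.8 mcg/mL·h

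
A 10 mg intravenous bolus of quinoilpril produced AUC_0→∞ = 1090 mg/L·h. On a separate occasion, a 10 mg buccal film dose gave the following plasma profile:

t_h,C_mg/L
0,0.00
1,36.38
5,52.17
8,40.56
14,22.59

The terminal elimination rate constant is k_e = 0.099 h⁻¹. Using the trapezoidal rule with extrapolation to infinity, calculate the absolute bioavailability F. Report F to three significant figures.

Trapezoidal AUC_0→14 (buccal film):
  [0→1]: (0.00+36.38)/2 × 1 = 18.19
  [1→5]: (36.38+52.17)/2 × 4 = 177.1
  [5→8]: (52.17+40.56)/2 × 3 = 139.095
  [8→14]: (40.56+22.59)/2 × 6 = 189.45
  Sum = 523.835 mg/L·h
Tail: C_last/k_e = 22.59/0.099 = 228.182
AUC_0→∞ (buccal film) = 523.835 + 228.182 = 752.017 mg/L·h
F = (AUC_ev/D_ev)/(AUC_iv/D_iv) = (752.017/10)/(1090/10) = 75.2017/109 = 0.6899

F = 0.690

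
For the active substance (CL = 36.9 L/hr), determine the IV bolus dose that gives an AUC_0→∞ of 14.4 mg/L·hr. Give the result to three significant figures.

Dose_iv = CL × AUC_0→∞
     = 36.9 × 14.4 = 531.36 mg

Dose = 531 mg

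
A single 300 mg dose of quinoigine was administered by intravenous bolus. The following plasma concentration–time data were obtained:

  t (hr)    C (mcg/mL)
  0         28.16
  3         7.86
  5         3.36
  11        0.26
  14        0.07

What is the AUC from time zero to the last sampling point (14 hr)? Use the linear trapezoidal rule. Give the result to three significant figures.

Trapezoidal AUC_0→14:
  [0→3]: (28.16+7.86)/2 × 3 = 54.03
  [3→5]: (7.86+3.36)/2 × 2 = 11.22
  [5→11]: (3.36+0.26)/2 × 6 = 10.86
  [11→14]: (0.26+0.07)/2 × 3 = 0.495
  Sum = 76.605 mcg/mL·hr

AUC = 76.6 mcg/mL·hr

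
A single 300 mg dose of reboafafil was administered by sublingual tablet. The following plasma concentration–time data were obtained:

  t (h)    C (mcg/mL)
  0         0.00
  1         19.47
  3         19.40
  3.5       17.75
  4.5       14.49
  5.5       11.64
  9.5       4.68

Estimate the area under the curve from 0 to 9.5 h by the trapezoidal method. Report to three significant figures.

AUC = 120 mcg/mL·h

Trapezoidal AUC_0→9.5:
  [0→1]: (0.00+19.47)/2 × 1 = 9.735
  [1→3]: (19.47+19.40)/2 × 2 = 38.87
  [3→3.5]: (19.40+17.75)/2 × 0.5 = 9.2875
  [3.5→4.5]: (17.75+14.49)/2 × 1 = 16.12
  [4.5→5.5]: (14.49+11.64)/2 × 1 = 13.065
  [5.5→9.5]: (11.64+4.68)/2 × 4 = 32.64
  Sum = 119.7175 mcg/mL·h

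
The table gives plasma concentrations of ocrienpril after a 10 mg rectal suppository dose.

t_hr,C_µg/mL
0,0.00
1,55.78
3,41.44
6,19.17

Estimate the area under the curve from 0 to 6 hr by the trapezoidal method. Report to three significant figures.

Trapezoidal AUC_0→6:
  [0→1]: (0.00+55.78)/2 × 1 = 27.89
  [1→3]: (55.78+41.44)/2 × 2 = 97.22
  [3→6]: (41.44+19.17)/2 × 3 = 90.915
  Sum = 216.025 µg/mL·hr

AUC = 216 µg/mL·hr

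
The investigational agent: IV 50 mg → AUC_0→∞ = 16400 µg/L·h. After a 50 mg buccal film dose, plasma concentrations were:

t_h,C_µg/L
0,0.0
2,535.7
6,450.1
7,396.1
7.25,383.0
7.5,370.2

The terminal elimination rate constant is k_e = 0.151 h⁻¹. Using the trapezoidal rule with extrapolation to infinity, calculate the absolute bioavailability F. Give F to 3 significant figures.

F = 0.340

Trapezoidal AUC_0→7.5 (buccal film):
  [0→2]: (0.0+535.7)/2 × 2 = 535.7
  [2→6]: (535.7+450.1)/2 × 4 = 1971.6
  [6→7]: (450.1+396.1)/2 × 1 = 423.1
  [7→7.25]: (396.1+383.0)/2 × 0.25 = 97.3875
  [7.25→7.5]: (383.0+370.2)/2 × 0.25 = 94.15
  Sum = 3121.9375 µg/L·h
Tail: C_last/k_e = 370.2/0.151 = 2451.656
AUC_0→∞ (buccal film) = 3121.9375 + 2451.656 = 5573.5935 µg/L·h
F = (AUC_ev/D_ev)/(AUC_iv/D_iv) = (5573.5935/50)/(16400/50) = 111.47187/328 = 0.3399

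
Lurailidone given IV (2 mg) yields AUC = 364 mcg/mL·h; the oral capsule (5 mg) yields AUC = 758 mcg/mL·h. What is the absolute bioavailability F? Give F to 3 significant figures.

F = 0.833

F = (AUC_ev / D_ev) / (AUC_iv / D_iv)
  = (758/5) / (364/2)
  = 151.6 / 182 = 0.8330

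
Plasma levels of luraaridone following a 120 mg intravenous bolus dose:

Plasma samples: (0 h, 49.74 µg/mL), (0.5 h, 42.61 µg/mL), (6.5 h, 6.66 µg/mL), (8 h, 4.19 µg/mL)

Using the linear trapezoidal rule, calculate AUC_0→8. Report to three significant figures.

Trapezoidal AUC_0→8:
  [0→0.5]: (49.74+42.61)/2 × 0.5 = 23.0875
  [0.5→6.5]: (42.61+6.66)/2 × 6 = 147.81
  [6.5→8]: (6.66+4.19)/2 × 1.5 = 8.1375
  Sum = 179.035 µg/mL·h

AUC = 179 µg/mL·h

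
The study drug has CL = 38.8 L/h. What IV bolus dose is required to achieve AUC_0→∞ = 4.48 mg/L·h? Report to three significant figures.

Dose_iv = CL × AUC_0→∞
     = 38.8 × 4.48 = 173.824 mg

Dose = 174 mg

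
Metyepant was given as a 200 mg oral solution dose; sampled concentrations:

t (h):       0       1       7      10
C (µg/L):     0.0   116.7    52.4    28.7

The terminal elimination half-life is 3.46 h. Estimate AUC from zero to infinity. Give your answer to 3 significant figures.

Trapezoidal AUC_0→10:
  [0→1]: (0.0+116.7)/2 × 1 = 58.35
  [1→7]: (116.7+52.4)/2 × 6 = 507.3
  [7→10]: (52.4+28.7)/2 × 3 = 121.65
  Sum = 687.3 µg/L·h
k_e = ln2 / t½ = 0.693147 / 3.46 = 0.2003 h^-1
Extrapolated tail: C_last / k_e = 28.7 / 0.2003 = 143.285
AUC_0→∞ = 687.3 + 143.285 = 830.585 µg/L·h

AUC = 831 µg/L·h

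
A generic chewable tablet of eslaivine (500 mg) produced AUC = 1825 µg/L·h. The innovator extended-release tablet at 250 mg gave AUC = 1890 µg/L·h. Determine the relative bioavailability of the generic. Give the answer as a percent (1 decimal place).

F_rel = (AUC_test/D_test) / (AUC_ref/D_ref)
      = (1825/500) / (1890/250)
      = 3.65 / 7.56 = 0.4828 = 48.28%

F_rel = 48.3%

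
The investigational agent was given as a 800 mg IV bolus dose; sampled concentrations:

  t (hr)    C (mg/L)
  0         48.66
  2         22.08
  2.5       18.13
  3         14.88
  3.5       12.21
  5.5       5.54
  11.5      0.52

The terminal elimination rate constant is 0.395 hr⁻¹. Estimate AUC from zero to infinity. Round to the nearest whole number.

Trapezoidal AUC_0→11.5:
  [0→2]: (48.66+22.08)/2 × 2 = 70.74
  [2→2.5]: (22.08+18.13)/2 × 0.5 = 10.0525
  [2.5→3]: (18.13+14.88)/2 × 0.5 = 8.2525
  [3→3.5]: (14.88+12.21)/2 × 0.5 = 6.7725
  [3.5→5.5]: (12.21+5.54)/2 × 2 = 17.75
  [5.5→11.5]: (5.54+0.52)/2 × 6 = 18.18
  Sum = 131.7475 mg/L·hr
Extrapolated tail: C_last / k_e = 0.52 / 0.395 = 1.316
AUC_0→∞ = 131.7475 + 1.316 = 133.0635 mg/L·hr

AUC = 133 mg/L·hr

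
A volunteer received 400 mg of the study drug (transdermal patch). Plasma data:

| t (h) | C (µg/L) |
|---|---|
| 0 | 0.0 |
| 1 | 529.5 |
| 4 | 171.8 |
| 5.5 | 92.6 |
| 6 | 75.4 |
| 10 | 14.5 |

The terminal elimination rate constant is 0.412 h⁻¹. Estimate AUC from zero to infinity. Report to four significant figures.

Trapezoidal AUC_0→10:
  [0→1]: (0.0+529.5)/2 × 1 = 264.75
  [1→4]: (529.5+171.8)/2 × 3 = 1051.95
  [4→5.5]: (171.8+92.6)/2 × 1.5 = 198.3
  [5.5→6]: (92.6+75.4)/2 × 0.5 = 42.0
  [6→10]: (75.4+14.5)/2 × 4 = 179.8
  Sum = 1736.8 µg/L·h
Extrapolated tail: C_last / k_e = 14.5 / 0.412 = 35.194
AUC_0→∞ = 1736.8 + 35.194 = 1771.994 µg/L·h

AUC = 1772 µg/L·h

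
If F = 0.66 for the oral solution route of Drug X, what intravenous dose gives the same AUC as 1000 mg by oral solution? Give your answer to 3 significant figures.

D_iv = 660 mg

Systemic exposure from an extravascular dose = F × D_ev, so the equivalent IV dose is F × D_ev.
D_iv = F × D_ev = 0.66 × 1000 = 660 mg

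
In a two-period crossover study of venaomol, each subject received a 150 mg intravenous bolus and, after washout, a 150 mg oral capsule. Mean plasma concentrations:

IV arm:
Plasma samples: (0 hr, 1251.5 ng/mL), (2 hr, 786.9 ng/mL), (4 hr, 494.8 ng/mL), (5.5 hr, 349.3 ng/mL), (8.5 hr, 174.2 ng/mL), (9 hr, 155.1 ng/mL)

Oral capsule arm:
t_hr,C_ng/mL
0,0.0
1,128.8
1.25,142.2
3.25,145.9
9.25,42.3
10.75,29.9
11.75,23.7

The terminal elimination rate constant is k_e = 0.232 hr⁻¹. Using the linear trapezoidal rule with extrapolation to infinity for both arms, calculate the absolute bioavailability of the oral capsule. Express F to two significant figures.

Trapezoidal AUC_0→9 (IV):
  [0→2]: (1251.5+786.9)/2 × 2 = 2038.4
  [2→4]: (786.9+494.8)/2 × 2 = 1281.7
  [4→5.5]: (494.8+349.3)/2 × 1.5 = 633.075
  [5.5→8.5]: (349.3+174.2)/2 × 3 = 785.25
  [8.5→9]: (174.2+155.1)/2 × 0.5 = 82.325
  Sum = 4820.75 ng/mL·hr
IV tail: 155.1/0.232 = 668.534; AUC_iv,0→∞ = 4820.75 + 668.534 = 5489.284 ng/mL·hr
Trapezoidal AUC_0→11.75 (oral capsule):
  [0→1]: (0.0+128.8)/2 × 1 = 64.4
  [1→1.25]: (128.8+142.2)/2 × 0.25 = 33.875
  [1.25→3.25]: (142.2+145.9)/2 × 2 = 288.1
  [3.25→9.25]: (145.9+42.3)/2 × 6 = 564.6
  [9.25→10.75]: (42.3+29.9)/2 × 1.5 = 54.15
  [10.75→11.75]: (29.9+23.7)/2 × 1 = 26.8
  Sum = 1031.925 ng/mL·hr
oral capsule tail: 23.7/0.232 = 102.155; AUC_ev,0→∞ = 1031.925 + 102.155 = 1134.08 ng/mL·hr
F = (AUC_ev/D_ev)/(AUC_iv/D_iv) = (1134.08/150)/(5489.284/150) = 7.56053/36.5952 = 0.2066

F = 0.21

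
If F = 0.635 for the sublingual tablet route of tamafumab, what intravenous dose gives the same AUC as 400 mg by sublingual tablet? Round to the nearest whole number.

D_iv = 254 mg

Systemic exposure from an extravascular dose = F × D_ev, so the equivalent IV dose is F × D_ev.
D_iv = F × D_ev = 0.635 × 400 = 254 mg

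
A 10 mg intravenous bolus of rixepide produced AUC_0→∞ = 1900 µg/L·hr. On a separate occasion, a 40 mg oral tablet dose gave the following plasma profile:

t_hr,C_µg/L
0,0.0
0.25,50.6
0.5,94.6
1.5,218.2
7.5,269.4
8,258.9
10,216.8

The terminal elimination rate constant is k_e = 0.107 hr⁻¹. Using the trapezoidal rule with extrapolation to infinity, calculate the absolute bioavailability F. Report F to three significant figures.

Trapezoidal AUC_0→10 (oral tablet):
  [0→0.25]: (0.0+50.6)/2 × 0.25 = 6.325
  [0.25→0.5]: (50.6+94.6)/2 × 0.25 = 18.15
  [0.5→1.5]: (94.6+218.2)/2 × 1 = 156.4
  [1.5→7.5]: (218.2+269.4)/2 × 6 = 1462.8
  [7.5→8]: (269.4+258.9)/2 × 0.5 = 132.075
  [8→10]: (258.9+216.8)/2 × 2 = 475.7
  Sum = 2251.45 µg/L·hr
Tail: C_last/k_e = 216.8/0.107 = 2026.168
AUC_0→∞ (oral tablet) = 2251.45 + 2026.168 = 4277.618 µg/L·hr
F = (AUC_ev/D_ev)/(AUC_iv/D_iv) = (4277.618/40)/(1900/10) = 106.94045/190 = 0.5628

F = 0.563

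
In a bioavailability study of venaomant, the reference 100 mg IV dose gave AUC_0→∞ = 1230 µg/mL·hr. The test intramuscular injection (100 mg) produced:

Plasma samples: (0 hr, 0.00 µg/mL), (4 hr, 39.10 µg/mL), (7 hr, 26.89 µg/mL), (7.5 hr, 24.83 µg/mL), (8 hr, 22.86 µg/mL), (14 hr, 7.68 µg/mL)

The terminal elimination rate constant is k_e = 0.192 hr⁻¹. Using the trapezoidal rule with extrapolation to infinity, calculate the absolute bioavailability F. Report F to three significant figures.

F = 0.271

Trapezoidal AUC_0→14 (intramuscular injection):
  [0→4]: (0.00+39.10)/2 × 4 = 78.2
  [4→7]: (39.10+26.89)/2 × 3 = 98.985
  [7→7.5]: (26.89+24.83)/2 × 0.5 = 12.93
  [7.5→8]: (24.83+22.86)/2 × 0.5 = 11.9225
  [8→14]: (22.86+7.68)/2 × 6 = 91.62
  Sum = 293.6575 µg/mL·hr
Tail: C_last/k_e = 7.68/0.192 = 40.000
AUC_0→∞ (intramuscular injection) = 293.6575 + 40.000 = 333.6575 µg/mL·hr
F = (AUC_ev/D_ev)/(AUC_iv/D_iv) = (333.6575/100)/(1230/100) = 3.336575/12.3 = 0.2713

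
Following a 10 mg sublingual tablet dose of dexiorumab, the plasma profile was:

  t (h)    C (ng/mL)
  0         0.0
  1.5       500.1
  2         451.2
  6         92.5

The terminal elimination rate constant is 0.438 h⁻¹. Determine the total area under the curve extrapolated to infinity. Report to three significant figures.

AUC = 1910 ng/mL·h

Trapezoidal AUC_0→6:
  [0→1.5]: (0.0+500.1)/2 × 1.5 = 375.075
  [1.5→2]: (500.1+451.2)/2 × 0.5 = 237.825
  [2→6]: (451.2+92.5)/2 × 4 = 1087.4
  Sum = 1700.3 ng/mL·h
Extrapolated tail: C_last / k_e = 92.5 / 0.438 = 211.187
AUC_0→∞ = 1700.3 + 211.187 = 1911.487 ng/mL·h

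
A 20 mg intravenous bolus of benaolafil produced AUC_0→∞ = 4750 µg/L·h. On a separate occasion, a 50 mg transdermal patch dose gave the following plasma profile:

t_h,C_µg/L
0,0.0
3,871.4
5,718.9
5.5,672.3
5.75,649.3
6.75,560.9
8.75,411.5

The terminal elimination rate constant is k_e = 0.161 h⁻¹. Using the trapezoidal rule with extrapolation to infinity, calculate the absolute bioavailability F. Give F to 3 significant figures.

F = 0.635

Trapezoidal AUC_0→8.75 (transdermal patch):
  [0→3]: (0.0+871.4)/2 × 3 = 1307.1
  [3→5]: (871.4+718.9)/2 × 2 = 1590.3
  [5→5.5]: (718.9+672.3)/2 × 0.5 = 347.8
  [5.5→5.75]: (672.3+649.3)/2 × 0.25 = 165.2
  [5.75→6.75]: (649.3+560.9)/2 × 1 = 605.1
  [6.75→8.75]: (560.9+411.5)/2 × 2 = 972.4
  Sum = 4987.9 µg/L·h
Tail: C_last/k_e = 411.5/0.161 = 2555.901
AUC_0→∞ (transdermal patch) = 4987.9 + 2555.901 = 7543.801 µg/L·h
F = (AUC_ev/D_ev)/(AUC_iv/D_iv) = (7543.801/50)/(4750/20) = 150.87602/237.5 = 0.6353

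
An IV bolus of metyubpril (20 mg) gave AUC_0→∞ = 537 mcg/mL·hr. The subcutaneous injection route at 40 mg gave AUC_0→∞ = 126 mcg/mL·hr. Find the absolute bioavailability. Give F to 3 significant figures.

F = 0.117

F = (AUC_ev / D_ev) / (AUC_iv / D_iv)
  = (126/40) / (537/20)
  = 3.15 / 26.85 = 0.1173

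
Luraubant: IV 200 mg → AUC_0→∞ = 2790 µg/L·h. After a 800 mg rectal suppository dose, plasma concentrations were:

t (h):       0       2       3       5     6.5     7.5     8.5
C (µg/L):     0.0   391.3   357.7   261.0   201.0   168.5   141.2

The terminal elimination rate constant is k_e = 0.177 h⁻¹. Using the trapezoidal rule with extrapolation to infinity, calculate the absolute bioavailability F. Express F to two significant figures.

Trapezoidal AUC_0→8.5 (rectal suppository):
  [0→2]: (0.0+391.3)/2 × 2 = 391.3
  [2→3]: (391.3+357.7)/2 × 1 = 374.5
  [3→5]: (357.7+261.0)/2 × 2 = 618.7
  [5→6.5]: (261.0+201.0)/2 × 1.5 = 346.5
  [6.5→7.5]: (201.0+168.5)/2 × 1 = 184.75
  [7.5→8.5]: (168.5+141.2)/2 × 1 = 154.85
  Sum = 2070.6 µg/L·h
Tail: C_last/k_e = 141.2/0.177 = 797.740
AUC_0→∞ (rectal suppository) = 2070.6 + 797.740 = 2868.34 µg/L·h
F = (AUC_ev/D_ev)/(AUC_iv/D_iv) = (2868.34/800)/(2790/200) = 3.585425/13.95 = 0.2570

F = 0.26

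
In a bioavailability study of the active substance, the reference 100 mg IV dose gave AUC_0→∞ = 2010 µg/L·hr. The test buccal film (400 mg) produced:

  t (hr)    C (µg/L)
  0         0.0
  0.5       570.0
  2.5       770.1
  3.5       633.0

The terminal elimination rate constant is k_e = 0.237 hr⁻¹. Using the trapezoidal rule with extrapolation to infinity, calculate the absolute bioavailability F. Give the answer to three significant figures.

Trapezoidal AUC_0→3.5 (buccal film):
  [0→0.5]: (0.0+570.0)/2 × 0.5 = 142.5
  [0.5→2.5]: (570.0+770.1)/2 × 2 = 1340.1
  [2.5→3.5]: (770.1+633.0)/2 × 1 = 701.55
  Sum = 2184.15 µg/L·hr
Tail: C_last/k_e = 633.0/0.237 = 2670.886
AUC_0→∞ (buccal film) = 2184.15 + 2670.886 = 4855.036 µg/L·hr
F = (AUC_ev/D_ev)/(AUC_iv/D_iv) = (4855.036/400)/(2010/100) = 12.13759/20.1 = 0.6039

F = 0.604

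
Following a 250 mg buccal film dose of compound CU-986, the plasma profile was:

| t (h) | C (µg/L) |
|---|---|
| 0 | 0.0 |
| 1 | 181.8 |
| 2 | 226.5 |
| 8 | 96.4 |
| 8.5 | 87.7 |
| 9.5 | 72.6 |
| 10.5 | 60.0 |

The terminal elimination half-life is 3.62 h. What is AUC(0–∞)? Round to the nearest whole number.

AUC = 1770 µg/L·h

Trapezoidal AUC_0→10.5:
  [0→1]: (0.0+181.8)/2 × 1 = 90.9
  [1→2]: (181.8+226.5)/2 × 1 = 204.15
  [2→8]: (226.5+96.4)/2 × 6 = 968.7
  [8→8.5]: (96.4+87.7)/2 × 0.5 = 46.025
  [8.5→9.5]: (87.7+72.6)/2 × 1 = 80.15
  [9.5→10.5]: (72.6+60.0)/2 × 1 = 66.3
  Sum = 1456.225 µg/L·h
k_e = ln2 / t½ = 0.693147 / 3.62 = 0.1915 h^-1
Extrapolated tail: C_last / k_e = 60.0 / 0.1915 = 313.316
AUC_0→∞ = 1456.225 + 313.316 = 1769.541 µg/L·h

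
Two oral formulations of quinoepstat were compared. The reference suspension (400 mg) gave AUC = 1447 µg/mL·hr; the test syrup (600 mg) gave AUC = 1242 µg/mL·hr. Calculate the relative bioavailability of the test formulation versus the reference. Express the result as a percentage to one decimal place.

F_rel = (AUC_test/D_test) / (AUC_ref/D_ref)
      = (1242/600) / (1447/400)
      = 2.07 / 3.6175 = 0.5722 = 57.22%

F_rel = 57.2%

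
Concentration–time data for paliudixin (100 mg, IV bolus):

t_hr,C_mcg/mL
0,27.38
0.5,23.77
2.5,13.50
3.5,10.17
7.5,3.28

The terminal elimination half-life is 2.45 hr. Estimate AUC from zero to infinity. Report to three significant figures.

AUC = 100 mcg/mL·hr

Trapezoidal AUC_0→7.5:
  [0→0.5]: (27.38+23.77)/2 × 0.5 = 12.7875
  [0.5→2.5]: (23.77+13.50)/2 × 2 = 37.27
  [2.5→3.5]: (13.50+10.17)/2 × 1 = 11.835
  [3.5→7.5]: (10.17+3.28)/2 × 4 = 26.9
  Sum = 88.7925 mcg/mL·hr
k_e = ln2 / t½ = 0.693147 / 2.45 = 0.2829 hr^-1
Extrapolated tail: C_last / k_e = 3.28 / 0.2829 = 11.594
AUC_0→∞ = 88.7925 + 11.594 = 100.3865 mcg/mL·hr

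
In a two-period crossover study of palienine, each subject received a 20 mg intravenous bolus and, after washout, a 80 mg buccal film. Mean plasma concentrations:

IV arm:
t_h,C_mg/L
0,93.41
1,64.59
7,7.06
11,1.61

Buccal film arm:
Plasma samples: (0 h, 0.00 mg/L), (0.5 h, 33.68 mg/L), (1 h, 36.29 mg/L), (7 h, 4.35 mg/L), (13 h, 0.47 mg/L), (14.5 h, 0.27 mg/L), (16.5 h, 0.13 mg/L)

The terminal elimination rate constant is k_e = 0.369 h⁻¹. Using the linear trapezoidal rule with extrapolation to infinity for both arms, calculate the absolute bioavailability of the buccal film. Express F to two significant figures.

F = 0.13

Trapezoidal AUC_0→11 (IV):
  [0→1]: (93.41+64.59)/2 × 1 = 79.0
  [1→7]: (64.59+7.06)/2 × 6 = 214.95
  [7→11]: (7.06+1.61)/2 × 4 = 17.34
  Sum = 311.29 mg/L·h
IV tail: 1.61/0.369 = 4.363; AUC_iv,0→∞ = 311.29 + 4.363 = 315.653 mg/L·h
Trapezoidal AUC_0→16.5 (buccal film):
  [0→0.5]: (0.00+33.68)/2 × 0.5 = 8.42
  [0.5→1]: (33.68+36.29)/2 × 0.5 = 17.4925
  [1→7]: (36.29+4.35)/2 × 6 = 121.92
  [7→13]: (4.35+0.47)/2 × 6 = 14.46
  [13→14.5]: (0.47+0.27)/2 × 1.5 = 0.555
  [14.5→16.5]: (0.27+0.13)/2 × 2 = 0.4
  Sum = 163.2475 mg/L·h
buccal film tail: 0.13/0.369 = 0.352; AUC_ev,0→∞ = 163.2475 + 0.352 = 163.5995 mg/L·h
F = (AUC_ev/D_ev)/(AUC_iv/D_iv) = (163.5995/80)/(315.653/20) = 2.04499/15.78265 = 0.1296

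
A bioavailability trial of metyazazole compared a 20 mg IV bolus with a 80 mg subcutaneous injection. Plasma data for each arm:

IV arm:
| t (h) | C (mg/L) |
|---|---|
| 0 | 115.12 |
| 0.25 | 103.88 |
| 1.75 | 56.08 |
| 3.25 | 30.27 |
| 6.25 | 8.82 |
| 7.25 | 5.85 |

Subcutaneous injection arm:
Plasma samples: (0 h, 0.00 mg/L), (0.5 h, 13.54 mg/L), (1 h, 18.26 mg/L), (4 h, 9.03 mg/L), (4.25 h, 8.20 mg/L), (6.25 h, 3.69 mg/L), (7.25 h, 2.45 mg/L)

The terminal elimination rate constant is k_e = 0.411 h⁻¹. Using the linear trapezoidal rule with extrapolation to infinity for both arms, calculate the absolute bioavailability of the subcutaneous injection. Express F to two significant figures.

Trapezoidal AUC_0→7.25 (IV):
  [0→0.25]: (115.12+103.88)/2 × 0.25 = 27.375
  [0.25→1.75]: (103.88+56.08)/2 × 1.5 = 119.97
  [1.75→3.25]: (56.08+30.27)/2 × 1.5 = 64.7625
  [3.25→6.25]: (30.27+8.82)/2 × 3 = 58.635
  [6.25→7.25]: (8.82+5.85)/2 × 1 = 7.335
  Sum = 278.0775 mg/L·h
IV tail: 5.85/0.411 = 14.234; AUC_iv,0→∞ = 278.0775 + 14.234 = 292.3115 mg/L·h
Trapezoidal AUC_0→7.25 (subcutaneous injection):
  [0→0.5]: (0.00+13.54)/2 × 0.5 = 3.385
  [0.5→1]: (13.54+18.26)/2 × 0.5 = 7.95
  [1→4]: (18.26+9.03)/2 × 3 = 40.935
  [4→4.25]: (9.03+8.20)/2 × 0.25 = 2.15375
  [4.25→6.25]: (8.20+3.69)/2 × 2 = 11.89
  [6.25→7.25]: (3.69+2.45)/2 × 1 = 3.07
  Sum = 69.38375 mg/L·h
subcutaneous injection tail: 2.45/0.411 = 5.961; AUC_ev,0→∞ = 69.38375 + 5.961 = 75.34475 mg/L·h
F = (AUC_ev/D_ev)/(AUC_iv/D_iv) = (75.34475/80)/(292.3115/20) = 0.941809/14.615575 = 0.0644

F = 0.064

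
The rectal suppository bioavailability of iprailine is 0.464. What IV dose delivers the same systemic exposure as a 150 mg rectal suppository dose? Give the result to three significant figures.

Systemic exposure from an extravascular dose = F × D_ev, so the equivalent IV dose is F × D_ev.
D_iv = F × D_ev = 0.464 × 150 = 69.6 mg

D_iv = 69.6 mg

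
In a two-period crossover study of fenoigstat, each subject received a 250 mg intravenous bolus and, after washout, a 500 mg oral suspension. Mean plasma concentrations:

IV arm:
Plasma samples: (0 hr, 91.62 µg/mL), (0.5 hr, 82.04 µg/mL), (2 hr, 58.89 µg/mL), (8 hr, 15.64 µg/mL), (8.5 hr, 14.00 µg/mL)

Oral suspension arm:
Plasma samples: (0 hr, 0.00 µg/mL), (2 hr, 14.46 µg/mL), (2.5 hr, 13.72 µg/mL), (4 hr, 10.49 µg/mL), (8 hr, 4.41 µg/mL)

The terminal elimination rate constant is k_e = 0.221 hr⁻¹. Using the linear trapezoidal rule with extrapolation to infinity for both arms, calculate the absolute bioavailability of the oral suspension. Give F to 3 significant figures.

F = 0.101

Trapezoidal AUC_0→8.5 (IV):
  [0→0.5]: (91.62+82.04)/2 × 0.5 = 43.415
  [0.5→2]: (82.04+58.89)/2 × 1.5 = 105.6975
  [2→8]: (58.89+15.64)/2 × 6 = 223.59
  [8→8.5]: (15.64+14.00)/2 × 0.5 = 7.41
  Sum = 380.1125 µg/mL·hr
IV tail: 14.00/0.221 = 63.348; AUC_iv,0→∞ = 380.1125 + 63.348 = 443.4605 µg/mL·hr
Trapezoidal AUC_0→8 (oral suspension):
  [0→2]: (0.00+14.46)/2 × 2 = 14.46
  [2→2.5]: (14.46+13.72)/2 × 0.5 = 7.045
  [2.5→4]: (13.72+10.49)/2 × 1.5 = 18.1575
  [4→8]: (10.49+4.41)/2 × 4 = 29.8
  Sum = 69.4625 µg/mL·hr
oral suspension tail: 4.41/0.221 = 19.955; AUC_ev,0→∞ = 69.4625 + 19.955 = 89.4175 µg/mL·hr
F = (AUC_ev/D_ev)/(AUC_iv/D_iv) = (89.4175/500)/(443.4605/250) = 0.178835/1.773842 = 0.1008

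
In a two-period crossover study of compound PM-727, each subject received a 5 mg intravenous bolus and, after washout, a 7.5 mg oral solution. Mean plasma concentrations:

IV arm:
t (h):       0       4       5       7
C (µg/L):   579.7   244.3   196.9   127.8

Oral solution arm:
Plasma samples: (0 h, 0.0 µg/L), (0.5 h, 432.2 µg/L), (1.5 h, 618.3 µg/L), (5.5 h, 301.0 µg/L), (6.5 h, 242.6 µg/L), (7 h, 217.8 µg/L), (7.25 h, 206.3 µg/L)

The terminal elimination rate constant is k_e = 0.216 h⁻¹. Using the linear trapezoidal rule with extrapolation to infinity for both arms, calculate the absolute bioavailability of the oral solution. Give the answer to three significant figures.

Trapezoidal AUC_0→7 (IV):
  [0→4]: (579.7+244.3)/2 × 4 = 1648.0
  [4→5]: (244.3+196.9)/2 × 1 = 220.6
  [5→7]: (196.9+127.8)/2 × 2 = 324.7
  Sum = 2193.3 µg/L·h
IV tail: 127.8/0.216 = 591.667; AUC_iv,0→∞ = 2193.3 + 591.667 = 2784.967 µg/L·h
Trapezoidal AUC_0→7.25 (oral solution):
  [0→0.5]: (0.0+432.2)/2 × 0.5 = 108.05
  [0.5→1.5]: (432.2+618.3)/2 × 1 = 525.25
  [1.5→5.5]: (618.3+301.0)/2 × 4 = 1838.6
  [5.5→6.5]: (301.0+242.6)/2 × 1 = 271.8
  [6.5→7]: (242.6+217.8)/2 × 0.5 = 115.1
  [7→7.25]: (217.8+206.3)/2 × 0.25 = 53.0125
  Sum = 2911.8125 µg/L·h
oral solution tail: 206.3/0.216 = 955.093; AUC_ev,0→∞ = 2911.8125 + 955.093 = 3866.9055 µg/L·h
F = (AUC_ev/D_ev)/(AUC_iv/D_iv) = (3866.9055/7.5)/(2784.967/5) = 515.5874/556.9934 = 0.9257

F = 0.926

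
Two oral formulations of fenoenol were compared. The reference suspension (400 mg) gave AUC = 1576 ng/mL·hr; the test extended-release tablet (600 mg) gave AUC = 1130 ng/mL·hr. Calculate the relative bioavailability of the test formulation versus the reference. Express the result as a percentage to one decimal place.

F_rel = 47.8%

F_rel = (AUC_test/D_test) / (AUC_ref/D_ref)
      = (1130/600) / (1576/400)
      = 1.88333 / 3.94 = 0.4780 = 47.80%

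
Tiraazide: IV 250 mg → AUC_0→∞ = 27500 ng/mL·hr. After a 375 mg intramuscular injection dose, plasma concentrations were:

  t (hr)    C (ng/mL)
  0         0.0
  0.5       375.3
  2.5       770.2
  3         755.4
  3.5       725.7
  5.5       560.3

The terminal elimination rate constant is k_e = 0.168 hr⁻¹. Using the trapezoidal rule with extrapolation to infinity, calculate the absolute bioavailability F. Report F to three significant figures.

F = 0.160

Trapezoidal AUC_0→5.5 (intramuscular injection):
  [0→0.5]: (0.0+375.3)/2 × 0.5 = 93.825
  [0.5→2.5]: (375.3+770.2)/2 × 2 = 1145.5
  [2.5→3]: (770.2+755.4)/2 × 0.5 = 381.4
  [3→3.5]: (755.4+725.7)/2 × 0.5 = 370.275
  [3.5→5.5]: (725.7+560.3)/2 × 2 = 1286.0
  Sum = 3277.0 ng/mL·hr
Tail: C_last/k_e = 560.3/0.168 = 3335.119
AUC_0→∞ (intramuscular injection) = 3277.0 + 3335.119 = 6612.119 ng/mL·hr
F = (AUC_ev/D_ev)/(AUC_iv/D_iv) = (6612.119/375)/(27500/250) = 17.6323/110 = 0.1603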